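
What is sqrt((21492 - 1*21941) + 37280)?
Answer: sqrt(36831) ≈ 191.91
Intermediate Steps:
sqrt((21492 - 1*21941) + 37280) = sqrt((21492 - 21941) + 37280) = sqrt(-449 + 37280) = sqrt(36831)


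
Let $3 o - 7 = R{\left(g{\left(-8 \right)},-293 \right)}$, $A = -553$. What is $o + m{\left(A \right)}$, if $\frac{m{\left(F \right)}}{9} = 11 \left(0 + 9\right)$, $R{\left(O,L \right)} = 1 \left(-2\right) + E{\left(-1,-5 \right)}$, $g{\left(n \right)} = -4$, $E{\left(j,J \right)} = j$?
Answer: $\frac{2677}{3} \approx 892.33$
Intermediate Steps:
$R{\left(O,L \right)} = -3$ ($R{\left(O,L \right)} = 1 \left(-2\right) - 1 = -2 - 1 = -3$)
$m{\left(F \right)} = 891$ ($m{\left(F \right)} = 9 \cdot 11 \left(0 + 9\right) = 9 \cdot 11 \cdot 9 = 9 \cdot 99 = 891$)
$o = \frac{4}{3}$ ($o = \frac{7}{3} + \frac{1}{3} \left(-3\right) = \frac{7}{3} - 1 = \frac{4}{3} \approx 1.3333$)
$o + m{\left(A \right)} = \frac{4}{3} + 891 = \frac{2677}{3}$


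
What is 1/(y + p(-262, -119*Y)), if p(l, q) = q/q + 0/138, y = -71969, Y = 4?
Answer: -1/71968 ≈ -1.3895e-5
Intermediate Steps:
p(l, q) = 1 (p(l, q) = 1 + 0*(1/138) = 1 + 0 = 1)
1/(y + p(-262, -119*Y)) = 1/(-71969 + 1) = 1/(-71968) = -1/71968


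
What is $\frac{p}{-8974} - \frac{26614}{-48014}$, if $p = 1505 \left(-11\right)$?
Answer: $\frac{73836129}{30776974} \approx 2.3991$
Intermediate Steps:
$p = -16555$
$\frac{p}{-8974} - \frac{26614}{-48014} = - \frac{16555}{-8974} - \frac{26614}{-48014} = \left(-16555\right) \left(- \frac{1}{8974}\right) - - \frac{13307}{24007} = \frac{2365}{1282} + \frac{13307}{24007} = \frac{73836129}{30776974}$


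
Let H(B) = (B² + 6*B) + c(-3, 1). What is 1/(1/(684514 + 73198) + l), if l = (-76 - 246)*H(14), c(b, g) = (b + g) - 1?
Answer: -757712/67583364127 ≈ -1.1212e-5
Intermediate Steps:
c(b, g) = -1 + b + g
H(B) = -3 + B² + 6*B (H(B) = (B² + 6*B) + (-1 - 3 + 1) = (B² + 6*B) - 3 = -3 + B² + 6*B)
l = -89194 (l = (-76 - 246)*(-3 + 14² + 6*14) = -322*(-3 + 196 + 84) = -322*277 = -89194)
1/(1/(684514 + 73198) + l) = 1/(1/(684514 + 73198) - 89194) = 1/(1/757712 - 89194) = 1/(-67583364127/757712) = -757712/67583364127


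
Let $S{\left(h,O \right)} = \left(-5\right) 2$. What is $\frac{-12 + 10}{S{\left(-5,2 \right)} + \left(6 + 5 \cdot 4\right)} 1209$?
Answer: $- \frac{1209}{8} \approx -151.13$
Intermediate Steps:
$S{\left(h,O \right)} = -10$
$\frac{-12 + 10}{S{\left(-5,2 \right)} + \left(6 + 5 \cdot 4\right)} 1209 = \frac{-12 + 10}{-10 + \left(6 + 5 \cdot 4\right)} 1209 = - \frac{2}{-10 + \left(6 + 20\right)} 1209 = - \frac{2}{-10 + 26} \cdot 1209 = - \frac{2}{16} \cdot 1209 = \left(-2\right) \frac{1}{16} \cdot 1209 = \left(- \frac{1}{8}\right) 1209 = - \frac{1209}{8}$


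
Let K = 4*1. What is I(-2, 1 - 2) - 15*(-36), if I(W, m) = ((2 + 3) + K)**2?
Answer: 621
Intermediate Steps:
K = 4
I(W, m) = 81 (I(W, m) = ((2 + 3) + 4)**2 = (5 + 4)**2 = 9**2 = 81)
I(-2, 1 - 2) - 15*(-36) = 81 - 15*(-36) = 81 + 540 = 621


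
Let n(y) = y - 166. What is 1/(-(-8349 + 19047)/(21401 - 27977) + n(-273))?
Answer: -1096/479361 ≈ -0.0022864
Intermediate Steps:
n(y) = -166 + y
1/(-(-8349 + 19047)/(21401 - 27977) + n(-273)) = 1/(-(-8349 + 19047)/(21401 - 27977) + (-166 - 273)) = 1/(-10698/(-6576) - 439) = 1/(-10698*(-1)/6576 - 439) = 1/(-1*(-1783/1096) - 439) = 1/(1783/1096 - 439) = 1/(-479361/1096) = -1096/479361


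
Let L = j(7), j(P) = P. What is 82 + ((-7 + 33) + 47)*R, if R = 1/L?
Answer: 647/7 ≈ 92.429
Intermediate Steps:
L = 7
R = 1/7 ≈ 0.14286
82 + ((-7 + 33) + 47)*R = 82 + ((-7 + 33) + 47)*(1/7) = 82 + (26 + 47)*(1/7) = 82 + 73*(1/7) = 82 + 73/7 = 647/7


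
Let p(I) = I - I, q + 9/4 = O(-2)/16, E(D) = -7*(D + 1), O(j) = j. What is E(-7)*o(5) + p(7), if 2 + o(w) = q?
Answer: -735/4 ≈ -183.75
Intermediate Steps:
E(D) = -7 - 7*D (E(D) = -7*(1 + D) = -7 - 7*D)
q = -19/8 (q = -9/4 - 2/16 = -9/4 - 2*1/16 = -9/4 - ⅛ = -19/8 ≈ -2.3750)
o(w) = -35/8 (o(w) = -2 - 19/8 = -35/8)
p(I) = 0
E(-7)*o(5) + p(7) = (-7 - 7*(-7))*(-35/8) + 0 = (-7 + 49)*(-35/8) + 0 = 42*(-35/8) + 0 = -735/4 + 0 = -735/4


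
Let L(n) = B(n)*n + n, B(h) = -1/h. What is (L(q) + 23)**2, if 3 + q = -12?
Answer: 49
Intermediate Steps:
q = -15 (q = -3 - 12 = -15)
L(n) = -1 + n (L(n) = (-1/n)*n + n = -1 + n)
(L(q) + 23)**2 = ((-1 - 15) + 23)**2 = (-16 + 23)**2 = 7**2 = 49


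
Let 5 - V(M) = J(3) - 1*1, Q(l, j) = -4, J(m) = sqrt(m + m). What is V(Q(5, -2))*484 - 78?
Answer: 2826 - 484*sqrt(6) ≈ 1640.4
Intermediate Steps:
J(m) = sqrt(2)*sqrt(m) (J(m) = sqrt(2*m) = sqrt(2)*sqrt(m))
V(M) = 6 - sqrt(6) (V(M) = 5 - (sqrt(2)*sqrt(3) - 1*1) = 5 - (sqrt(6) - 1) = 5 - (-1 + sqrt(6)) = 5 + (1 - sqrt(6)) = 6 - sqrt(6))
V(Q(5, -2))*484 - 78 = (6 - sqrt(6))*484 - 78 = (2904 - 484*sqrt(6)) - 78 = 2826 - 484*sqrt(6)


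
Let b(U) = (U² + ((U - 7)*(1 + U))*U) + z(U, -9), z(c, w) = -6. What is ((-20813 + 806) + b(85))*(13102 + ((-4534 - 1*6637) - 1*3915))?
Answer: -1105865728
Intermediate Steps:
b(U) = -6 + U² + U*(1 + U)*(-7 + U) (b(U) = (U² + ((U - 7)*(1 + U))*U) - 6 = (U² + ((-7 + U)*(1 + U))*U) - 6 = (U² + ((1 + U)*(-7 + U))*U) - 6 = (U² + U*(1 + U)*(-7 + U)) - 6 = -6 + U² + U*(1 + U)*(-7 + U))
((-20813 + 806) + b(85))*(13102 + ((-4534 - 1*6637) - 1*3915)) = ((-20813 + 806) + (-6 + 85³ - 7*85 - 5*85²))*(13102 + ((-4534 - 1*6637) - 1*3915)) = (-20007 + (-6 + 614125 - 595 - 5*7225))*(13102 + ((-4534 - 6637) - 3915)) = (-20007 + (-6 + 614125 - 595 - 36125))*(13102 + (-11171 - 3915)) = (-20007 + 577399)*(13102 - 15086) = 557392*(-1984) = -1105865728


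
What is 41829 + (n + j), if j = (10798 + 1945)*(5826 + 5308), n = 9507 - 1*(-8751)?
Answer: 141940649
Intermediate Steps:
n = 18258 (n = 9507 + 8751 = 18258)
j = 141880562 (j = 12743*11134 = 141880562)
41829 + (n + j) = 41829 + (18258 + 141880562) = 41829 + 141898820 = 141940649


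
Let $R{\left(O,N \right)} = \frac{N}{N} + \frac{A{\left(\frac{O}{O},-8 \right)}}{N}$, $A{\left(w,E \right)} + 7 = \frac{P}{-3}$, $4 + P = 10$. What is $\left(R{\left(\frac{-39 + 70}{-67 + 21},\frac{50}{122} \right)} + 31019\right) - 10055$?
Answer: $\frac{523576}{25} \approx 20943.0$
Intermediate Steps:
$P = 6$ ($P = -4 + 10 = 6$)
$A{\left(w,E \right)} = -9$ ($A{\left(w,E \right)} = -7 + \frac{6}{-3} = -7 + 6 \left(- \frac{1}{3}\right) = -7 - 2 = -9$)
$R{\left(O,N \right)} = 1 - \frac{9}{N}$ ($R{\left(O,N \right)} = \frac{N}{N} - \frac{9}{N} = 1 - \frac{9}{N}$)
$\left(R{\left(\frac{-39 + 70}{-67 + 21},\frac{50}{122} \right)} + 31019\right) - 10055 = \left(\frac{-9 + \frac{50}{122}}{50 \cdot \frac{1}{122}} + 31019\right) - 10055 = \left(\frac{-9 + 50 \cdot \frac{1}{122}}{50 \cdot \frac{1}{122}} + 31019\right) - 10055 = \left(\frac{-9 + \frac{25}{61}}{\frac{25}{61}} + 31019\right) - 10055 = \left(\frac{61}{25} \left(- \frac{524}{61}\right) + 31019\right) - 10055 = \left(- \frac{524}{25} + 31019\right) - 10055 = \frac{774951}{25} - 10055 = \frac{523576}{25}$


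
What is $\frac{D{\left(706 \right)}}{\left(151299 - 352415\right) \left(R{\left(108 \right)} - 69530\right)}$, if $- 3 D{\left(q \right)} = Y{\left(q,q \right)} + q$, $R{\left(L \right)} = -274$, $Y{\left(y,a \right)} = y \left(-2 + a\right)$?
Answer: $- \frac{82955}{7019350632} \approx -1.1818 \cdot 10^{-5}$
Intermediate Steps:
$D{\left(q \right)} = - \frac{q}{3} - \frac{q \left(-2 + q\right)}{3}$ ($D{\left(q \right)} = - \frac{q \left(-2 + q\right) + q}{3} = - \frac{q + q \left(-2 + q\right)}{3} = - \frac{q}{3} - \frac{q \left(-2 + q\right)}{3}$)
$\frac{D{\left(706 \right)}}{\left(151299 - 352415\right) \left(R{\left(108 \right)} - 69530\right)} = \frac{\frac{1}{3} \cdot 706 \left(1 - 706\right)}{\left(151299 - 352415\right) \left(-274 - 69530\right)} = \frac{\frac{1}{3} \cdot 706 \left(1 - 706\right)}{\left(-201116\right) \left(-69804\right)} = \frac{\frac{1}{3} \cdot 706 \left(-705\right)}{14038701264} = \left(-165910\right) \frac{1}{14038701264} = - \frac{82955}{7019350632}$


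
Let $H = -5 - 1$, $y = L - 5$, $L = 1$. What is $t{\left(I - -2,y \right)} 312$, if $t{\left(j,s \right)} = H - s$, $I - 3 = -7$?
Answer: $-624$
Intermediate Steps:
$I = -4$ ($I = 3 - 7 = -4$)
$y = -4$ ($y = 1 - 5 = -4$)
$H = -6$
$t{\left(j,s \right)} = -6 - s$
$t{\left(I - -2,y \right)} 312 = \left(-6 - -4\right) 312 = \left(-6 + 4\right) 312 = \left(-2\right) 312 = -624$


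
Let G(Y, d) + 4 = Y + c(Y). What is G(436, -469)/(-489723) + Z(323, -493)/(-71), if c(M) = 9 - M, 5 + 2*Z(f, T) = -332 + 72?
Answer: 129775885/69540666 ≈ 1.8662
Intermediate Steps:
Z(f, T) = -265/2 (Z(f, T) = -5/2 + (-332 + 72)/2 = -5/2 + (1/2)*(-260) = -5/2 - 130 = -265/2)
G(Y, d) = 5 (G(Y, d) = -4 + (Y + (9 - Y)) = -4 + 9 = 5)
G(436, -469)/(-489723) + Z(323, -493)/(-71) = 5/(-489723) - 265/2/(-71) = 5*(-1/489723) - 265/2*(-1/71) = -5/489723 + 265/142 = 129775885/69540666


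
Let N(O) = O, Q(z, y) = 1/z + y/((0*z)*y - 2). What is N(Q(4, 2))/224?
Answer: -3/896 ≈ -0.0033482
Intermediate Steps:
Q(z, y) = 1/z - y/2 (Q(z, y) = 1/z + y/(0*y - 2) = 1/z + y/(0 - 2) = 1/z + y/(-2) = 1/z + y*(-1/2) = 1/z - y/2)
N(Q(4, 2))/224 = (1/4 - 1/2*2)/224 = (1/4 - 1)*(1/224) = -3/4*1/224 = -3/896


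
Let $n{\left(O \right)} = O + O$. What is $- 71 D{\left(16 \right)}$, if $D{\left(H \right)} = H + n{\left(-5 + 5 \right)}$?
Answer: $-1136$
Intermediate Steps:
$n{\left(O \right)} = 2 O$
$D{\left(H \right)} = H$ ($D{\left(H \right)} = H + 2 \left(-5 + 5\right) = H + 2 \cdot 0 = H + 0 = H$)
$- 71 D{\left(16 \right)} = \left(-71\right) 16 = -1136$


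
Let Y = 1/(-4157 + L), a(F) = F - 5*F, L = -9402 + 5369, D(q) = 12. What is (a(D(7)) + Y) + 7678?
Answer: 62489699/8190 ≈ 7630.0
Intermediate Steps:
L = -4033
a(F) = -4*F
Y = -1/8190 (Y = 1/(-4157 - 4033) = 1/(-8190) = -1/8190 ≈ -0.00012210)
(a(D(7)) + Y) + 7678 = (-4*12 - 1/8190) + 7678 = (-48 - 1/8190) + 7678 = -393121/8190 + 7678 = 62489699/8190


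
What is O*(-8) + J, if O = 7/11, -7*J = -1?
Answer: -381/77 ≈ -4.9481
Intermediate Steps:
J = 1/7 (J = -1/7*(-1) = 1/7 ≈ 0.14286)
O = 7/11 (O = 7*(1/11) = 7/11 ≈ 0.63636)
O*(-8) + J = (7/11)*(-8) + 1/7 = -56/11 + 1/7 = -381/77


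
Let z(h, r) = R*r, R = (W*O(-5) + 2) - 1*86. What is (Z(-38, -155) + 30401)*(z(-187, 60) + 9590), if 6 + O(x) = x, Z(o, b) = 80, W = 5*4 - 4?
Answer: -183190810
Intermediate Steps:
W = 16 (W = 20 - 4 = 16)
O(x) = -6 + x
R = -260 (R = (16*(-6 - 5) + 2) - 1*86 = (16*(-11) + 2) - 86 = (-176 + 2) - 86 = -174 - 86 = -260)
z(h, r) = -260*r
(Z(-38, -155) + 30401)*(z(-187, 60) + 9590) = (80 + 30401)*(-260*60 + 9590) = 30481*(-15600 + 9590) = 30481*(-6010) = -183190810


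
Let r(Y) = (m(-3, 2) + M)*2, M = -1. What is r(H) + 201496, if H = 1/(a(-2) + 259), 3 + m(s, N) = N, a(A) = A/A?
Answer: 201492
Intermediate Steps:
a(A) = 1
m(s, N) = -3 + N
H = 1/260 (H = 1/(1 + 259) = 1/260 ≈ 0.0038462)
r(Y) = -4 (r(Y) = ((-3 + 2) - 1)*2 = (-1 - 1)*2 = -2*2 = -4)
r(H) + 201496 = -4 + 201496 = 201492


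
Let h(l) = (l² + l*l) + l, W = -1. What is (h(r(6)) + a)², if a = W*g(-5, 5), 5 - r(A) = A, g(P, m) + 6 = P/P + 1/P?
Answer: 961/25 ≈ 38.440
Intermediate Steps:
g(P, m) = -5 + 1/P (g(P, m) = -6 + (P/P + 1/P) = -6 + (1 + 1/P) = -5 + 1/P)
r(A) = 5 - A
h(l) = l + 2*l² (h(l) = (l² + l²) + l = 2*l² + l = l + 2*l²)
a = 26/5 (a = -(-5 + 1/(-5)) = -(-5 - ⅕) = -1*(-26/5) = 26/5 ≈ 5.2000)
(h(r(6)) + a)² = ((5 - 1*6)*(1 + 2*(5 - 1*6)) + 26/5)² = ((5 - 6)*(1 + 2*(5 - 6)) + 26/5)² = (-(1 + 2*(-1)) + 26/5)² = (-(1 - 2) + 26/5)² = (-1*(-1) + 26/5)² = (1 + 26/5)² = (31/5)² = 961/25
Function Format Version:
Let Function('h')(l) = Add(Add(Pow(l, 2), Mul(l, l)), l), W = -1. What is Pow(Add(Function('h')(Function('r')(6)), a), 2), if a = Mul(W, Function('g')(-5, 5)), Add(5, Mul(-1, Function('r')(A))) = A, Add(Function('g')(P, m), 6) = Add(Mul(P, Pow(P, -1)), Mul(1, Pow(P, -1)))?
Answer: Rational(961, 25) ≈ 38.440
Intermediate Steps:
Function('g')(P, m) = Add(-5, Pow(P, -1)) (Function('g')(P, m) = Add(-6, Add(Mul(P, Pow(P, -1)), Mul(1, Pow(P, -1)))) = Add(-6, Add(1, Pow(P, -1))) = Add(-5, Pow(P, -1)))
Function('r')(A) = Add(5, Mul(-1, A))
Function('h')(l) = Add(l, Mul(2, Pow(l, 2))) (Function('h')(l) = Add(Add(Pow(l, 2), Pow(l, 2)), l) = Add(Mul(2, Pow(l, 2)), l) = Add(l, Mul(2, Pow(l, 2))))
a = Rational(26, 5) (a = Mul(-1, Add(-5, Pow(-5, -1))) = Mul(-1, Add(-5, Rational(-1, 5))) = Mul(-1, Rational(-26, 5)) = Rational(26, 5) ≈ 5.2000)
Pow(Add(Function('h')(Function('r')(6)), a), 2) = Pow(Add(Mul(Add(5, Mul(-1, 6)), Add(1, Mul(2, Add(5, Mul(-1, 6))))), Rational(26, 5)), 2) = Pow(Add(Mul(Add(5, -6), Add(1, Mul(2, Add(5, -6)))), Rational(26, 5)), 2) = Pow(Add(Mul(-1, Add(1, Mul(2, -1))), Rational(26, 5)), 2) = Pow(Add(Mul(-1, Add(1, -2)), Rational(26, 5)), 2) = Pow(Add(Mul(-1, -1), Rational(26, 5)), 2) = Pow(Add(1, Rational(26, 5)), 2) = Pow(Rational(31, 5), 2) = Rational(961, 25)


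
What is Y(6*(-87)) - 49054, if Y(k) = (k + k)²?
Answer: 1040882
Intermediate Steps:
Y(k) = 4*k² (Y(k) = (2*k)² = 4*k²)
Y(6*(-87)) - 49054 = 4*(6*(-87))² - 49054 = 4*(-522)² - 49054 = 4*272484 - 49054 = 1089936 - 49054 = 1040882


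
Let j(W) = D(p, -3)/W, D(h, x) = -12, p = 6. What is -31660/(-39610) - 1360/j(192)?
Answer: 86194526/3961 ≈ 21761.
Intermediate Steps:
j(W) = -12/W
-31660/(-39610) - 1360/j(192) = -31660/(-39610) - 1360/((-12/192)) = -31660*(-1/39610) - 1360/((-12*1/192)) = 3166/3961 - 1360/(-1/16) = 3166/3961 - 1360*(-16) = 3166/3961 + 21760 = 86194526/3961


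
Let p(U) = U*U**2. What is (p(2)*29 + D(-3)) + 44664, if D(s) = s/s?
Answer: 44897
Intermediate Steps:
D(s) = 1
p(U) = U**3
(p(2)*29 + D(-3)) + 44664 = (2**3*29 + 1) + 44664 = (8*29 + 1) + 44664 = (232 + 1) + 44664 = 233 + 44664 = 44897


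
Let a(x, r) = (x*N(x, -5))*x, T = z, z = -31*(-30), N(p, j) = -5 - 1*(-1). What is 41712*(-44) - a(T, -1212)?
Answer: 1624272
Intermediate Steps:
N(p, j) = -4 (N(p, j) = -5 + 1 = -4)
z = 930
T = 930
a(x, r) = -4*x**2 (a(x, r) = (x*(-4))*x = (-4*x)*x = -4*x**2)
41712*(-44) - a(T, -1212) = 41712*(-44) - (-4)*930**2 = -1835328 - (-4)*864900 = -1835328 - 1*(-3459600) = -1835328 + 3459600 = 1624272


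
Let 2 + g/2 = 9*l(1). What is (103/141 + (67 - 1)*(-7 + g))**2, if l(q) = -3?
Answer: 365767315369/19881 ≈ 1.8398e+7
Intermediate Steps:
g = -58 (g = -4 + 2*(9*(-3)) = -4 + 2*(-27) = -4 - 54 = -58)
(103/141 + (67 - 1)*(-7 + g))**2 = (103/141 + (67 - 1)*(-7 - 58))**2 = (103*(1/141) + 66*(-65))**2 = (103/141 - 4290)**2 = (-604787/141)**2 = 365767315369/19881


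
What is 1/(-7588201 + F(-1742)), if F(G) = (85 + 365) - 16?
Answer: -1/7587767 ≈ -1.3179e-7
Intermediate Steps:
F(G) = 434 (F(G) = 450 - 16 = 434)
1/(-7588201 + F(-1742)) = 1/(-7588201 + 434) = 1/(-7587767) = -1/7587767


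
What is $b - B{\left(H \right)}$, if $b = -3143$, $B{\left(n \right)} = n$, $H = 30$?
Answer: $-3173$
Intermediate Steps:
$b - B{\left(H \right)} = -3143 - 30 = -3173$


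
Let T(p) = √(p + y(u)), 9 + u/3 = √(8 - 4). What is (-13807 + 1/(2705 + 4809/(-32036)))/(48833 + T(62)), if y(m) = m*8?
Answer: -58424387965656913/206637092832739145 + 1196412015761*I*√106/206637092832739145 ≈ -0.28274 + 5.9611e-5*I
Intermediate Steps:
u = -21 (u = -27 + 3*√(8 - 4) = -27 + 3*√4 = -27 + 3*2 = -27 + 6 = -21)
y(m) = 8*m
T(p) = √(-168 + p) (T(p) = √(p + 8*(-21)) = √(p - 168) = √(-168 + p))
(-13807 + 1/(2705 + 4809/(-32036)))/(48833 + T(62)) = (-13807 + 1/(2705 + 4809/(-32036)))/(48833 + √(-168 + 62)) = (-13807 + 1/(2705 + 4809*(-1/32036)))/(48833 + √(-106)) = (-13807 + 1/(2705 - 4809/32036))/(48833 + I*√106) = (-13807 + 1/(86652571/32036))/(48833 + I*√106) = (-13807 + 32036/86652571)/(48833 + I*√106) = -1196412015761/(86652571*(48833 + I*√106))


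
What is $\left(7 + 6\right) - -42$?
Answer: $55$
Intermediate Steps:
$\left(7 + 6\right) - -42 = 13 + 42 = 55$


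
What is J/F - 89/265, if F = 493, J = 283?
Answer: 31118/130645 ≈ 0.23819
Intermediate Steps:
J/F - 89/265 = 283/493 - 89/265 = 31118/130645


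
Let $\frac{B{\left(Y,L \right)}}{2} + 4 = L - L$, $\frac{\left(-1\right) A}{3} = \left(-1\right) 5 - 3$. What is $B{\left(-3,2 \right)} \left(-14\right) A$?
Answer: $2688$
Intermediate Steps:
$A = 24$ ($A = - 3 \left(\left(-1\right) 5 - 3\right) = - 3 \left(-5 - 3\right) = \left(-3\right) \left(-8\right) = 24$)
$B{\left(Y,L \right)} = -8$ ($B{\left(Y,L \right)} = -8 + 2 \left(L - L\right) = -8 + 2 \cdot 0 = -8 + 0 = -8$)
$B{\left(-3,2 \right)} \left(-14\right) A = \left(-8\right) \left(-14\right) 24 = 112 \cdot 24 = 2688$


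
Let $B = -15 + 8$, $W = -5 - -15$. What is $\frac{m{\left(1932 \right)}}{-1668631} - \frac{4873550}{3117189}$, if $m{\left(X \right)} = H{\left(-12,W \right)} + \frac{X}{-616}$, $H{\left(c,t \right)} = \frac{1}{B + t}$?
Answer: $- \frac{59635751064815}{38143880120566} \approx -1.5634$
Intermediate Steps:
$W = 10$ ($W = -5 + 15 = 10$)
$B = -7$
$H{\left(c,t \right)} = \frac{1}{-7 + t}$
$m{\left(X \right)} = \frac{1}{3} - \frac{X}{616}$ ($m{\left(X \right)} = \frac{1}{-7 + 10} + \frac{X}{-616} = \frac{1}{3} + X \left(- \frac{1}{616}\right) = \frac{1}{3} - \frac{X}{616}$)
$\frac{m{\left(1932 \right)}}{-1668631} - \frac{4873550}{3117189} = \frac{\frac{1}{3} - \frac{69}{22}}{-1668631} - \frac{4873550}{3117189} = \left(\frac{1}{3} - \frac{69}{22}\right) \left(- \frac{1}{1668631}\right) - \frac{4873550}{3117189} = \left(- \frac{185}{66}\right) \left(- \frac{1}{1668631}\right) - \frac{4873550}{3117189} = \frac{185}{110129646} - \frac{4873550}{3117189} = - \frac{59635751064815}{38143880120566}$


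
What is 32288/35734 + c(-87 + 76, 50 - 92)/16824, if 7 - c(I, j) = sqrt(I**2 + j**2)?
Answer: 271731725/300594408 - sqrt(1885)/16824 ≈ 0.90140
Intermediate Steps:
c(I, j) = 7 - sqrt(I**2 + j**2)
32288/35734 + c(-87 + 76, 50 - 92)/16824 = 32288/35734 + (7 - sqrt((-87 + 76)**2 + (50 - 92)**2))/16824 = 32288*(1/35734) + (7 - sqrt((-11)**2 + (-42)**2))*(1/16824) = 16144/17867 + (7 - sqrt(121 + 1764))*(1/16824) = 16144/17867 + (7 - sqrt(1885))*(1/16824) = 16144/17867 + (7/16824 - sqrt(1885)/16824) = 271731725/300594408 - sqrt(1885)/16824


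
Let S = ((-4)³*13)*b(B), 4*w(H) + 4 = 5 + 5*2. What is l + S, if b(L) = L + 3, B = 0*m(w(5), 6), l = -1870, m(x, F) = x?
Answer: -4366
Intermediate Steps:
w(H) = 11/4 (w(H) = -1 + (5 + 5*2)/4 = -1 + (5 + 10)/4 = -1 + (¼)*15 = -1 + 15/4 = 11/4)
B = 0 (B = 0*(11/4) = 0)
b(L) = 3 + L
S = -2496 (S = ((-4)³*13)*(3 + 0) = -64*13*3 = -832*3 = -2496)
l + S = -1870 - 2496 = -4366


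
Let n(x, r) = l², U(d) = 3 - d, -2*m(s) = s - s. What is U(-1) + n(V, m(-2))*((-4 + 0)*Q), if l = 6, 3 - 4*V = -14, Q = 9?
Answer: -1292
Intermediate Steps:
V = 17/4 (V = ¾ - ¼*(-14) = ¾ + 7/2 = 17/4 ≈ 4.2500)
m(s) = 0 (m(s) = -(s - s)/2 = -½*0 = 0)
n(x, r) = 36 (n(x, r) = 6² = 36)
U(-1) + n(V, m(-2))*((-4 + 0)*Q) = (3 - 1*(-1)) + 36*((-4 + 0)*9) = (3 + 1) + 36*(-4*9) = 4 + 36*(-36) = 4 - 1296 = -1292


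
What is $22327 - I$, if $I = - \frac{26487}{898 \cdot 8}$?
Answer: $\frac{160423655}{7184} \approx 22331.0$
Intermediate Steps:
$I = - \frac{26487}{7184} \approx -3.6869$
$22327 - I = 22327 - - \frac{26487}{7184} = 22327 + \frac{26487}{7184} = \frac{160423655}{7184}$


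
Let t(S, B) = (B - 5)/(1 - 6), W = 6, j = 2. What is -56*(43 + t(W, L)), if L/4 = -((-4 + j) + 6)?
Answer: -13216/5 ≈ -2643.2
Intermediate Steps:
L = -16 (L = 4*(-((-4 + 2) + 6)) = 4*(-(-2 + 6)) = 4*(-1*4) = 4*(-4) = -16)
t(S, B) = 1 - B/5 (t(S, B) = (-5 + B)/(-5) = (-5 + B)*(-⅕) = 1 - B/5)
-56*(43 + t(W, L)) = -56*(43 + (1 - ⅕*(-16))) = -56*(43 + (1 + 16/5)) = -56*(43 + 21/5) = -56*236/5 = -13216/5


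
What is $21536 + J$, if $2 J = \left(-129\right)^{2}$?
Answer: $\frac{59713}{2} \approx 29857.0$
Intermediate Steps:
$J = \frac{16641}{2}$ ($J = \frac{\left(-129\right)^{2}}{2} = \frac{1}{2} \cdot 16641 = \frac{16641}{2} \approx 8320.5$)
$21536 + J = 21536 + \frac{16641}{2} = \frac{59713}{2}$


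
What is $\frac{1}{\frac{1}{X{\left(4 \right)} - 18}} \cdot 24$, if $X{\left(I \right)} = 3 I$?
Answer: $-144$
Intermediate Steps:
$\frac{1}{\frac{1}{X{\left(4 \right)} - 18}} \cdot 24 = \frac{1}{\frac{1}{3 \cdot 4 - 18}} \cdot 24 = \frac{1}{\frac{1}{12 - 18}} \cdot 24 = \frac{1}{\frac{1}{-6}} \cdot 24 = \frac{1}{- \frac{1}{6}} \cdot 24 = \left(-6\right) 24 = -144$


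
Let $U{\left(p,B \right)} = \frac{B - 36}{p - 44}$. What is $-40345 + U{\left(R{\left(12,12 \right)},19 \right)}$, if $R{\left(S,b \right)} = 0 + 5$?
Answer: $- \frac{1573438}{39} \approx -40345.0$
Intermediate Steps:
$R{\left(S,b \right)} = 5$
$U{\left(p,B \right)} = \frac{-36 + B}{-44 + p}$
$-40345 + U{\left(R{\left(12,12 \right)},19 \right)} = -40345 + \frac{-36 + 19}{-44 + 5} = -40345 + \frac{1}{-39} \left(-17\right) = -40345 - - \frac{17}{39} = -40345 + \frac{17}{39} = - \frac{1573438}{39}$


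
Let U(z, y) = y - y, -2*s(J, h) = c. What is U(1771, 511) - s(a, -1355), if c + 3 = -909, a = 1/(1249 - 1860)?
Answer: -456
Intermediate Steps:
a = -1/611 (a = 1/(-611) = -1/611 ≈ -0.0016367)
c = -912 (c = -3 - 909 = -912)
s(J, h) = 456 (s(J, h) = -½*(-912) = 456)
U(z, y) = 0
U(1771, 511) - s(a, -1355) = 0 - 1*456 = 0 - 456 = -456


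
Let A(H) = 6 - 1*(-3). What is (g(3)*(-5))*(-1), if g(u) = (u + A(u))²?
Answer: 720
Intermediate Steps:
A(H) = 9 (A(H) = 6 + 3 = 9)
g(u) = (9 + u)² (g(u) = (u + 9)² = (9 + u)²)
(g(3)*(-5))*(-1) = ((9 + 3)²*(-5))*(-1) = (12²*(-5))*(-1) = (144*(-5))*(-1) = -720*(-1) = 720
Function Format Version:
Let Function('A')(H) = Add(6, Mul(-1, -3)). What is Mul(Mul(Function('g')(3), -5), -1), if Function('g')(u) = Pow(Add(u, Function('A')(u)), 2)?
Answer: 720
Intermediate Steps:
Function('A')(H) = 9 (Function('A')(H) = Add(6, 3) = 9)
Function('g')(u) = Pow(Add(9, u), 2) (Function('g')(u) = Pow(Add(u, 9), 2) = Pow(Add(9, u), 2))
Mul(Mul(Function('g')(3), -5), -1) = Mul(Mul(Pow(Add(9, 3), 2), -5), -1) = Mul(Mul(Pow(12, 2), -5), -1) = Mul(Mul(144, -5), -1) = Mul(-720, -1) = 720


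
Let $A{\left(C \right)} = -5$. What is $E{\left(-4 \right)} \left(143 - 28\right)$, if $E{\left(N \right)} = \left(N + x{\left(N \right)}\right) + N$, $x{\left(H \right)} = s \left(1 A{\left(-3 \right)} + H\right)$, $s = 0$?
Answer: $-920$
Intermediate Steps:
$x{\left(H \right)} = 0$ ($x{\left(H \right)} = 0 \left(1 \left(-5\right) + H\right) = 0 \left(-5 + H\right) = 0$)
$E{\left(N \right)} = 2 N$ ($E{\left(N \right)} = \left(N + 0\right) + N = N + N = 2 N$)
$E{\left(-4 \right)} \left(143 - 28\right) = 2 \left(-4\right) \left(143 - 28\right) = \left(-8\right) 115 = -920$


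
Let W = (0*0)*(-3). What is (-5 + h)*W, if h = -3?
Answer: 0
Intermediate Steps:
W = 0 (W = 0*(-3) = 0)
(-5 + h)*W = (-5 - 3)*0 = -8*0 = 0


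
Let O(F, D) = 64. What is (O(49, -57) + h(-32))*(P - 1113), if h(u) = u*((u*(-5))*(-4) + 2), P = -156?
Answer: -25989120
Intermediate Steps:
h(u) = u*(2 + 20*u) (h(u) = u*(-5*u*(-4) + 2) = u*(20*u + 2) = u*(2 + 20*u))
(O(49, -57) + h(-32))*(P - 1113) = (64 + 2*(-32)*(1 + 10*(-32)))*(-156 - 1113) = (64 + 2*(-32)*(1 - 320))*(-1269) = (64 + 2*(-32)*(-319))*(-1269) = (64 + 20416)*(-1269) = 20480*(-1269) = -25989120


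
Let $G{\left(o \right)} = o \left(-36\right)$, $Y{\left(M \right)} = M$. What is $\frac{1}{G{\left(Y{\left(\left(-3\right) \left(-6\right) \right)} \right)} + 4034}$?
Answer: $\frac{1}{3386} \approx 0.00029533$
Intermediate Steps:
$G{\left(o \right)} = - 36 o$
$\frac{1}{G{\left(Y{\left(\left(-3\right) \left(-6\right) \right)} \right)} + 4034} = \frac{1}{- 36 \left(\left(-3\right) \left(-6\right)\right) + 4034} = \frac{1}{\left(-36\right) 18 + 4034} = \frac{1}{-648 + 4034} = \frac{1}{3386}$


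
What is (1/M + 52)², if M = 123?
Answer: 40921609/15129 ≈ 2704.8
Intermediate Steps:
(1/M + 52)² = (1/123 + 52)² = (6397/123)² = 40921609/15129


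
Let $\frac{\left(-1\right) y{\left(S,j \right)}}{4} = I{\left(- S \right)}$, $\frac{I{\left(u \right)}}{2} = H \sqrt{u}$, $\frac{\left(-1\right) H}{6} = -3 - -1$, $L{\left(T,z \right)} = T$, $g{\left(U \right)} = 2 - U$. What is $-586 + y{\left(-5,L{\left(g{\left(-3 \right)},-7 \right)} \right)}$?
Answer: $-586 - 96 \sqrt{5} \approx -800.66$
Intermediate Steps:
$H = 12$ ($H = - 6 \left(-3 - -1\right) = - 6 \left(-3 + 1\right) = \left(-6\right) \left(-2\right) = 12$)
$I{\left(u \right)} = 24 \sqrt{u}$ ($I{\left(u \right)} = 2 \cdot 12 \sqrt{u} = 24 \sqrt{u}$)
$y{\left(S,j \right)} = - 96 \sqrt{- S}$ ($y{\left(S,j \right)} = - 4 \cdot 24 \sqrt{- S} = - 96 \sqrt{- S}$)
$-586 + y{\left(-5,L{\left(g{\left(-3 \right)},-7 \right)} \right)} = -586 - 96 \sqrt{\left(-1\right) \left(-5\right)} = -586 - 96 \sqrt{5}$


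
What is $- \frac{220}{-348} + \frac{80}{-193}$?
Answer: $\frac{3655}{16791} \approx 0.21768$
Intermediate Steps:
$- \frac{220}{-348} + \frac{80}{-193} = \left(-220\right) \left(- \frac{1}{348}\right) + 80 \left(- \frac{1}{193}\right) = \frac{55}{87} - \frac{80}{193} = \frac{3655}{16791}$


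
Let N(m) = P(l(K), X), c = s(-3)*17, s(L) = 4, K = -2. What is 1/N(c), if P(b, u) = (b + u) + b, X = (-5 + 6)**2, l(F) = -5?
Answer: -1/9 ≈ -0.11111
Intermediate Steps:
X = 1 (X = 1**2 = 1)
P(b, u) = u + 2*b
c = 68 (c = 4*17 = 68)
N(m) = -9 (N(m) = 1 + 2*(-5) = 1 - 10 = -9)
1/N(c) = 1/(-9) = -1/9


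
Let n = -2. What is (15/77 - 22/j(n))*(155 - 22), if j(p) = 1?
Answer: -31901/11 ≈ -2900.1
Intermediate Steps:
(15/77 - 22/j(n))*(155 - 22) = (15/77 - 22/1)*(155 - 22) = (15*(1/77) - 22*1)*133 = (15/77 - 22)*133 = -1679/77*133 = -31901/11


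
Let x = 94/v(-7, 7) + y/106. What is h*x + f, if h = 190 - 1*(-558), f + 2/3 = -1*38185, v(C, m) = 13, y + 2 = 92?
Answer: -66437425/2067 ≈ -32142.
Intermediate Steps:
y = 90 (y = -2 + 92 = 90)
f = -114557/3 (f = -⅔ - 1*38185 = -⅔ - 38185 = -114557/3 ≈ -38186.)
x = 5567/689 (x = 94/13 + 90/106 = 94*(1/13) + 90*(1/106) = 94/13 + 45/53 = 5567/689 ≈ 8.0798)
h = 748 (h = 190 + 558 = 748)
h*x + f = 748*(5567/689) - 114557/3 = 4164116/689 - 114557/3 = -66437425/2067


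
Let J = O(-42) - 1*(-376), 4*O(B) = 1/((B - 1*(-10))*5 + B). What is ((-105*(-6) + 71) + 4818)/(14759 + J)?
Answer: 4459352/12229079 ≈ 0.36465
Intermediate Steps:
O(B) = 1/(4*(50 + 6*B)) (O(B) = 1/(4*((B - 1*(-10))*5 + B)) = 1/(4*((B + 10)*5 + B)) = 1/(4*((10 + B)*5 + B)) = 1/(4*((50 + 5*B) + B)) = 1/(4*(50 + 6*B)))
J = 303807/808 (J = 1/(8*(25 + 3*(-42))) - 1*(-376) = 1/(8*(25 - 126)) + 376 = (1/8)/(-101) + 376 = (1/8)*(-1/101) + 376 = -1/808 + 376 = 303807/808 ≈ 376.00)
((-105*(-6) + 71) + 4818)/(14759 + J) = ((-105*(-6) + 71) + 4818)/(14759 + 303807/808) = ((630 + 71) + 4818)/(12229079/808) = (701 + 4818)*(808/12229079) = 5519*(808/12229079) = 4459352/12229079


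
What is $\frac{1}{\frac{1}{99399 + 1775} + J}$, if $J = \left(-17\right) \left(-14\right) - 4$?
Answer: $\frac{101174}{23674717} \approx 0.0042735$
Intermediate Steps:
$J = 234$ ($J = 238 + \left(-35 + 31\right) = 238 - 4 = 234$)
$\frac{1}{\frac{1}{99399 + 1775} + J} = \frac{1}{\frac{1}{99399 + 1775} + 234} = \frac{1}{\frac{1}{101174} + 234} = \frac{1}{\frac{23674717}{101174}} = \frac{101174}{23674717}$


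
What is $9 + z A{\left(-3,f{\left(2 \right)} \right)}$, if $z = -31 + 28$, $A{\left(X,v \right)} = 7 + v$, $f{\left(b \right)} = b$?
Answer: $-18$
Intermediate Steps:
$z = -3$
$9 + z A{\left(-3,f{\left(2 \right)} \right)} = 9 - 3 \left(7 + 2\right) = 9 - 27 = -18$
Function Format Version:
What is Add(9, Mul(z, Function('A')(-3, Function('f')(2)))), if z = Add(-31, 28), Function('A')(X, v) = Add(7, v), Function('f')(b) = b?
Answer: -18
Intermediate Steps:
z = -3
Add(9, Mul(z, Function('A')(-3, Function('f')(2)))) = Add(9, Mul(-3, Add(7, 2))) = Add(9, Mul(-3, 9)) = Add(9, -27) = -18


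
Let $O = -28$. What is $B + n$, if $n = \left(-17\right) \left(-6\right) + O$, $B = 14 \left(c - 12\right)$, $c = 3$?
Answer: $-52$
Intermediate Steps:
$B = -126$ ($B = 14 \left(3 - 12\right) = 14 \left(-9\right) = -126$)
$n = 74$ ($n = \left(-17\right) \left(-6\right) - 28 = 102 - 28 = 74$)
$B + n = -126 + 74 = -52$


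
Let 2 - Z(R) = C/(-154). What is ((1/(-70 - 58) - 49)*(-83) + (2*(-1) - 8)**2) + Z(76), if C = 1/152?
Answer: 780825053/187264 ≈ 4169.6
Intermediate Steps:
C = 1/152 ≈ 0.0065789
Z(R) = 46817/23408 (Z(R) = 2 - 1/(152*(-154)) = 2 - (-1)/(152*154) = 2 - 1*(-1/23408) = 2 + 1/23408 = 46817/23408)
((1/(-70 - 58) - 49)*(-83) + (2*(-1) - 8)**2) + Z(76) = ((1/(-70 - 58) - 49)*(-83) + (2*(-1) - 8)**2) + 46817/23408 = ((1/(-128) - 49)*(-83) + (-2 - 8)**2) + 46817/23408 = ((-1/128 - 49)*(-83) + (-10)**2) + 46817/23408 = (-6273/128*(-83) + 100) + 46817/23408 = (520659/128 + 100) + 46817/23408 = 533459/128 + 46817/23408 = 780825053/187264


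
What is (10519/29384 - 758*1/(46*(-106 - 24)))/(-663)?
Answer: -21294173/29124980040 ≈ -0.00073113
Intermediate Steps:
(10519/29384 - 758*1/(46*(-106 - 24)))/(-663) = (10519*(1/29384) - 758/(46*(-130)))*(-1/663) = (10519/29384 - 758/(-5980))*(-1/663) = (10519/29384 - 758*(-1/5980))*(-1/663) = (10519/29384 + 379/2990)*(-1/663) = (21294173/43929080)*(-1/663) = -21294173/29124980040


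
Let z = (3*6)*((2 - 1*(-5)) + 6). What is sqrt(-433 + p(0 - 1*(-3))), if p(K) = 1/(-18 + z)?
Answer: I*sqrt(561162)/36 ≈ 20.809*I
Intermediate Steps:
z = 234 (z = 18*((2 + 5) + 6) = 18*(7 + 6) = 18*13 = 234)
p(K) = 1/216 (p(K) = 1/(-18 + 234) = 1/216)
sqrt(-433 + p(0 - 1*(-3))) = sqrt(-433 + 1/216) = sqrt(-93527/216) = I*sqrt(561162)/36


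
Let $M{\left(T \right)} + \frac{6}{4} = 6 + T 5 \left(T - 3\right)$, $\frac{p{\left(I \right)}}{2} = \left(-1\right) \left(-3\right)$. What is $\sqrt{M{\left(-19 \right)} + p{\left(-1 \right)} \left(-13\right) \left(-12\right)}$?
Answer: $\frac{\sqrt{12122}}{2} \approx 55.05$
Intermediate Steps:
$p{\left(I \right)} = 6$ ($p{\left(I \right)} = 2 \left(\left(-1\right) \left(-3\right)\right) = 2 \cdot 3 = 6$)
$M{\left(T \right)} = \frac{9}{2} + T \left(-15 + 5 T\right)$ ($M{\left(T \right)} = - \frac{3}{2} + \left(6 + T 5 \left(T - 3\right)\right) = - \frac{3}{2} + \left(6 + T 5 \left(-3 + T\right)\right) = - \frac{3}{2} + \left(6 + T \left(-15 + 5 T\right)\right) = \frac{9}{2} + T \left(-15 + 5 T\right)$)
$\sqrt{M{\left(-19 \right)} + p{\left(-1 \right)} \left(-13\right) \left(-12\right)} = \sqrt{\left(\frac{9}{2} - -285 + 5 \left(-19\right)^{2}\right) + 6 \left(-13\right) \left(-12\right)} = \sqrt{\left(\frac{9}{2} + 285 + 5 \cdot 361\right) - -936} = \sqrt{\left(\frac{9}{2} + 285 + 1805\right) + 936} = \sqrt{\frac{4189}{2} + 936} = \sqrt{\frac{6061}{2}} = \frac{\sqrt{12122}}{2}$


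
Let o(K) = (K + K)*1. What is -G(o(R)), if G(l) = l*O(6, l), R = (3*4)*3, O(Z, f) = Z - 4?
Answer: -144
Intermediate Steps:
O(Z, f) = -4 + Z
R = 36 (R = 12*3 = 36)
o(K) = 2*K (o(K) = (2*K)*1 = 2*K)
G(l) = 2*l (G(l) = l*(-4 + 6) = l*2 = 2*l)
-G(o(R)) = -2*2*36 = -2*72 = -1*144 = -144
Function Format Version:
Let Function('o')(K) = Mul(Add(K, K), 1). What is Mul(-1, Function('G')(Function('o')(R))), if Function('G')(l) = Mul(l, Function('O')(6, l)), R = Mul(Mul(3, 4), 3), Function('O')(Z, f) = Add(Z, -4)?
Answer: -144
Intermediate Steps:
Function('O')(Z, f) = Add(-4, Z)
R = 36 (R = Mul(12, 3) = 36)
Function('o')(K) = Mul(2, K) (Function('o')(K) = Mul(Mul(2, K), 1) = Mul(2, K))
Function('G')(l) = Mul(2, l) (Function('G')(l) = Mul(l, Add(-4, 6)) = Mul(l, 2) = Mul(2, l))
Mul(-1, Function('G')(Function('o')(R))) = Mul(-1, Mul(2, Mul(2, 36))) = Mul(-1, Mul(2, 72)) = Mul(-1, 144) = -144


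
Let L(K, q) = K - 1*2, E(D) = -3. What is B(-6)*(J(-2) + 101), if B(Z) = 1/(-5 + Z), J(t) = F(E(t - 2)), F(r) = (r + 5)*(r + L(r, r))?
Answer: -85/11 ≈ -7.7273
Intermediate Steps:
L(K, q) = -2 + K (L(K, q) = K - 2 = -2 + K)
F(r) = (-2 + 2*r)*(5 + r) (F(r) = (r + 5)*(r + (-2 + r)) = (5 + r)*(-2 + 2*r) = (-2 + 2*r)*(5 + r))
J(t) = -16 (J(t) = -10 + 2*(-3)² + 8*(-3) = -10 + 2*9 - 24 = -10 + 18 - 24 = -16)
B(-6)*(J(-2) + 101) = (-16 + 101)/(-5 - 6) = 85/(-11) = -1/11*85 = -85/11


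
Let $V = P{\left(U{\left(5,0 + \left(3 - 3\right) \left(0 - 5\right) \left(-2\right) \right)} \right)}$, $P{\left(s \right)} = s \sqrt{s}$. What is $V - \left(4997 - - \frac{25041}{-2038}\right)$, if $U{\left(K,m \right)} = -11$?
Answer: $- \frac{10158845}{2038} - 11 i \sqrt{11} \approx -4984.7 - 36.483 i$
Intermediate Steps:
$P{\left(s \right)} = s^{\frac{3}{2}}$
$V = - 11 i \sqrt{11}$ ($V = \left(-11\right)^{\frac{3}{2}} = - 11 i \sqrt{11} \approx - 36.483 i$)
$V - \left(4997 - - \frac{25041}{-2038}\right) = - 11 i \sqrt{11} - \left(4997 - - \frac{25041}{-2038}\right) = - 11 i \sqrt{11} - \left(4997 - \left(-25041\right) \left(- \frac{1}{2038}\right)\right) = - 11 i \sqrt{11} - \left(4997 - \frac{25041}{2038}\right) = - 11 i \sqrt{11} - \frac{10158845}{2038} = - \frac{10158845}{2038} - 11 i \sqrt{11}$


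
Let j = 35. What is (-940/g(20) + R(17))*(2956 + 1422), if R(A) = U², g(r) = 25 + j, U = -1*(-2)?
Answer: -153230/3 ≈ -51077.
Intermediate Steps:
U = 2
g(r) = 60 (g(r) = 25 + 35 = 60)
R(A) = 4 (R(A) = 2² = 4)
(-940/g(20) + R(17))*(2956 + 1422) = (-940/60 + 4)*(2956 + 1422) = (-940*1/60 + 4)*4378 = (-47/3 + 4)*4378 = -35/3*4378 = -153230/3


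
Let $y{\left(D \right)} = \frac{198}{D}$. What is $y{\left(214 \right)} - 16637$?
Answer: $- \frac{1780060}{107} \approx -16636.0$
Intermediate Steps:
$y{\left(214 \right)} - 16637 = \frac{198}{214} - 16637 = 198 \cdot \frac{1}{214} - 16637 = \frac{99}{107} - 16637 = - \frac{1780060}{107}$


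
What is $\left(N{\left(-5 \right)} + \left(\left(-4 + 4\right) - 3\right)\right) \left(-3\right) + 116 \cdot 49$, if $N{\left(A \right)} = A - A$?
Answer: $5693$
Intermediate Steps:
$N{\left(A \right)} = 0$
$\left(N{\left(-5 \right)} + \left(\left(-4 + 4\right) - 3\right)\right) \left(-3\right) + 116 \cdot 49 = \left(0 + \left(\left(-4 + 4\right) - 3\right)\right) \left(-3\right) + 116 \cdot 49 = \left(0 + \left(0 - 3\right)\right) \left(-3\right) + 5684 = \left(0 - 3\right) \left(-3\right) + 5684 = \left(-3\right) \left(-3\right) + 5684 = 9 + 5684 = 5693$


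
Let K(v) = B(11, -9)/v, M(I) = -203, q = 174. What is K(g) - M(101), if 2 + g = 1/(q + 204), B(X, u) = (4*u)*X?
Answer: 302953/755 ≈ 401.26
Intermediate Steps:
B(X, u) = 4*X*u
g = -755/378 (g = -2 + 1/(174 + 204) = -2 + 1/378 = -755/378 ≈ -1.9974)
K(v) = -396/v (K(v) = (4*11*(-9))/v = -396/v)
K(g) - M(101) = -396/(-755/378) - 1*(-203) = -396*(-378/755) + 203 = 149688/755 + 203 = 302953/755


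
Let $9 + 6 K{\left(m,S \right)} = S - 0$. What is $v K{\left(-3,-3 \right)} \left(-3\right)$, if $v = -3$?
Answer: $-18$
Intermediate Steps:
$K{\left(m,S \right)} = - \frac{3}{2} + \frac{S}{6}$ ($K{\left(m,S \right)} = - \frac{3}{2} + \frac{S - 0}{6} = - \frac{3}{2} + \frac{S + 0}{6} = - \frac{3}{2} + \frac{S}{6}$)
$v K{\left(-3,-3 \right)} \left(-3\right) = - 3 \left(- \frac{3}{2} + \frac{1}{6} \left(-3\right)\right) \left(-3\right) = - 3 \left(- \frac{3}{2} - \frac{1}{2}\right) \left(-3\right) = \left(-3\right) \left(-2\right) \left(-3\right) = 6 \left(-3\right) = -18$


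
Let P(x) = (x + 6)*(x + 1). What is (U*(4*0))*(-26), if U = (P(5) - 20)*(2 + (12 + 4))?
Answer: 0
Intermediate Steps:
P(x) = (1 + x)*(6 + x) (P(x) = (6 + x)*(1 + x) = (1 + x)*(6 + x))
U = 828 (U = ((6 + 5² + 7*5) - 20)*(2 + (12 + 4)) = ((6 + 25 + 35) - 20)*(2 + 16) = (66 - 20)*18 = 46*18 = 828)
(U*(4*0))*(-26) = (828*(4*0))*(-26) = (828*0)*(-26) = 0*(-26) = 0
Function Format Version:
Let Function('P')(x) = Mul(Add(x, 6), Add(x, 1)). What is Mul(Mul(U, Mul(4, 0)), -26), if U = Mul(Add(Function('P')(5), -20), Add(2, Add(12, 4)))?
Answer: 0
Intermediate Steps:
Function('P')(x) = Mul(Add(1, x), Add(6, x)) (Function('P')(x) = Mul(Add(6, x), Add(1, x)) = Mul(Add(1, x), Add(6, x)))
U = 828 (U = Mul(Add(Add(6, Pow(5, 2), Mul(7, 5)), -20), Add(2, Add(12, 4))) = Mul(Add(Add(6, 25, 35), -20), Add(2, 16)) = Mul(Add(66, -20), 18) = Mul(46, 18) = 828)
Mul(Mul(U, Mul(4, 0)), -26) = Mul(Mul(828, Mul(4, 0)), -26) = Mul(Mul(828, 0), -26) = Mul(0, -26) = 0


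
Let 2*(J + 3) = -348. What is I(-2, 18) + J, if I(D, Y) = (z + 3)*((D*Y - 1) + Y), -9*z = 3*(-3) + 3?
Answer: -740/3 ≈ -246.67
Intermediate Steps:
z = 2/3 (z = -(3*(-3) + 3)/9 = -(-9 + 3)/9 = -1/9*(-6) = 2/3 ≈ 0.66667)
J = -177 (J = -3 + (1/2)*(-348) = -3 - 174 = -177)
I(D, Y) = -11/3 + 11*Y/3 + 11*D*Y/3 (I(D, Y) = (2/3 + 3)*((D*Y - 1) + Y) = 11*((-1 + D*Y) + Y)/3 = 11*(-1 + Y + D*Y)/3 = -11/3 + 11*Y/3 + 11*D*Y/3)
I(-2, 18) + J = (-11/3 + (11/3)*18 + (11/3)*(-2)*18) - 177 = (-11/3 + 66 - 132) - 177 = -209/3 - 177 = -740/3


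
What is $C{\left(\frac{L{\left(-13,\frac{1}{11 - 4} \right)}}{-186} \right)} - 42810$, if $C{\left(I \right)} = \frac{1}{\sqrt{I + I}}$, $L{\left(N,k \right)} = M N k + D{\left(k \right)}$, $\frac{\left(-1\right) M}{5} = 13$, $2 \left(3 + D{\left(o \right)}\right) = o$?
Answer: $-42810 - \frac{i \sqrt{2146998}}{1649} \approx -42810.0 - 0.88858 i$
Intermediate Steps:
$D{\left(o \right)} = -3 + \frac{o}{2}$
$M = -65$ ($M = \left(-5\right) 13 = -65$)
$L{\left(N,k \right)} = -3 + \frac{k}{2} - 65 N k$ ($L{\left(N,k \right)} = - 65 N k + \left(-3 + \frac{k}{2}\right) = -3 + \frac{k}{2} - 65 N k$)
$C{\left(I \right)} = \frac{\sqrt{2}}{2 \sqrt{I}}$ ($C{\left(I \right)} = \frac{1}{\sqrt{2 I}} = \frac{1}{\sqrt{2} \sqrt{I}} = \frac{\sqrt{2}}{2 \sqrt{I}}$)
$C{\left(\frac{L{\left(-13,\frac{1}{11 - 4} \right)}}{-186} \right)} - 42810 = \frac{\sqrt{2}}{2 \sqrt{-3 + \frac{1}{2 \left(11 - 4\right)} - - \frac{845}{11 - 4}} \frac{i \sqrt{186}}{186}} - 42810 = \frac{\sqrt{2}}{2 \frac{i \sqrt{186} \sqrt{-3 + \frac{1}{2 \cdot 7} - - \frac{845}{7}}}{186}} - 42810 = \frac{\sqrt{2}}{2 \frac{i \sqrt{186} \sqrt{-3 + \frac{1}{2} \cdot \frac{1}{7} - \left(-845\right) \frac{1}{7}}}{186}} - 42810 = \frac{\sqrt{2}}{2 \frac{i \sqrt{186} \sqrt{-3 + \frac{1}{14} + \frac{845}{7}}}{186}} - 42810 = \frac{\sqrt{2}}{2 \frac{i \sqrt{1073499}}{1302}} - 42810 = \frac{\sqrt{2} \left(- \frac{2 i \sqrt{1073499}}{1649}\right)}{2} - 42810 = - \frac{i \sqrt{2146998}}{1649} - 42810 = -42810 - \frac{i \sqrt{2146998}}{1649}$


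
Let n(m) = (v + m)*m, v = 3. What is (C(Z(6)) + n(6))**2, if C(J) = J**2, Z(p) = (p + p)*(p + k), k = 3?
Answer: 137311524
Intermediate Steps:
Z(p) = 2*p*(3 + p) (Z(p) = (p + p)*(p + 3) = (2*p)*(3 + p) = 2*p*(3 + p))
n(m) = m*(3 + m) (n(m) = (3 + m)*m = m*(3 + m))
(C(Z(6)) + n(6))**2 = ((2*6*(3 + 6))**2 + 6*(3 + 6))**2 = ((2*6*9)**2 + 6*9)**2 = (108**2 + 54)**2 = (11664 + 54)**2 = 11718**2 = 137311524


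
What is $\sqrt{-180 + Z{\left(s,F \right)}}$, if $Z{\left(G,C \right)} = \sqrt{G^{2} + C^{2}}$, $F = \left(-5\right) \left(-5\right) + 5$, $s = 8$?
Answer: $\sqrt{-180 + 2 \sqrt{241}} \approx 12.205 i$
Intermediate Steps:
$F = 30$ ($F = 25 + 5 = 30$)
$Z{\left(G,C \right)} = \sqrt{C^{2} + G^{2}}$
$\sqrt{-180 + Z{\left(s,F \right)}} = \sqrt{-180 + \sqrt{30^{2} + 8^{2}}} = \sqrt{-180 + \sqrt{900 + 64}} = \sqrt{-180 + \sqrt{964}} = \sqrt{-180 + 2 \sqrt{241}}$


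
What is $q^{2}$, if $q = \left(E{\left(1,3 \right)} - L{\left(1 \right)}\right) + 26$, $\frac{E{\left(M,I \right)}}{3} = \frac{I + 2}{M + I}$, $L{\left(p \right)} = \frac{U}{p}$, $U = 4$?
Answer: $\frac{10609}{16} \approx 663.06$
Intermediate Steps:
$L{\left(p \right)} = \frac{4}{p}$
$E{\left(M,I \right)} = \frac{3 \left(2 + I\right)}{I + M}$ ($E{\left(M,I \right)} = 3 \frac{I + 2}{M + I} = 3 \frac{2 + I}{I + M} = \frac{3 \left(2 + I\right)}{I + M}$)
$q = \frac{103}{4}$ ($q = \left(\frac{3 \left(2 + 3\right)}{3 + 1} - \frac{4}{1}\right) + 26 = \left(3 \cdot \frac{1}{4} \cdot 5 - 4 \cdot 1\right) + 26 = \left(3 \cdot \frac{1}{4} \cdot 5 - 4\right) + 26 = \left(\frac{15}{4} - 4\right) + 26 = - \frac{1}{4} + 26 = \frac{103}{4} \approx 25.75$)
$q^{2} = \left(\frac{103}{4}\right)^{2} = \frac{10609}{16}$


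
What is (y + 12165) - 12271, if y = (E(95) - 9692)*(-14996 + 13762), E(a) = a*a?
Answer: 822972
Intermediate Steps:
E(a) = a²
y = 823078 (y = (95² - 9692)*(-14996 + 13762) = (9025 - 9692)*(-1234) = -667*(-1234) = 823078)
(y + 12165) - 12271 = (823078 + 12165) - 12271 = 835243 - 12271 = 822972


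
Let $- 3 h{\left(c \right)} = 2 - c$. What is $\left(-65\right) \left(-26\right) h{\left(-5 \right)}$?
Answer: $- \frac{11830}{3} \approx -3943.3$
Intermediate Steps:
$h{\left(c \right)} = - \frac{2}{3} + \frac{c}{3}$ ($h{\left(c \right)} = - \frac{2 - c}{3} = - \frac{2}{3} + \frac{c}{3}$)
$\left(-65\right) \left(-26\right) h{\left(-5 \right)} = \left(-65\right) \left(-26\right) \left(- \frac{2}{3} + \frac{1}{3} \left(-5\right)\right) = 1690 \left(- \frac{2}{3} - \frac{5}{3}\right) = 1690 \left(- \frac{7}{3}\right) = - \frac{11830}{3}$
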